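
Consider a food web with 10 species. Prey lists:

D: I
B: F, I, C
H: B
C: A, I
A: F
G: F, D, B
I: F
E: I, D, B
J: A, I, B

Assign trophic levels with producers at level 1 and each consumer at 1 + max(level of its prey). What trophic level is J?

F is a producer → level 1.
A eats F → level 2.
C eats A (level 2); other prey at levels: I 2 → level 3.
B eats C (level 3); other prey at levels: F 1, I 2 → level 4.
J eats B (level 4); other prey at levels: A 2, I 2 → level 5.

Trophic level 5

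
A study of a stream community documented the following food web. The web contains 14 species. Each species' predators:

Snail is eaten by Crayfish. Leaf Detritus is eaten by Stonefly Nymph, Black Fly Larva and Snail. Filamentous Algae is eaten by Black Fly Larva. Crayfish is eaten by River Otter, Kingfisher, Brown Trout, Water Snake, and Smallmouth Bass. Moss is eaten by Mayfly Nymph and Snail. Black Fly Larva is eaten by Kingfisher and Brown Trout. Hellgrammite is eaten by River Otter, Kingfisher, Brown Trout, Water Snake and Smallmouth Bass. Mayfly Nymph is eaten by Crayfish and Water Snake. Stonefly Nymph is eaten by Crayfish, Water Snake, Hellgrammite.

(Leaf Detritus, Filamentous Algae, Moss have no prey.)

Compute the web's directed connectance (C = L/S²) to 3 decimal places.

C = 0.122

The web has S = 14 species and L = 24 feeding links.
C = L / S² = 24 / 196 = 0.1224 ≈ 0.122.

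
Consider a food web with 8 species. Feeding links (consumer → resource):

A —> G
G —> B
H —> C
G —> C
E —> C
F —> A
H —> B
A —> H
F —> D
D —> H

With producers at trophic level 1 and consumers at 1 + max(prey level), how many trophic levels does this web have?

4

Producers (level 1): B, C.
B → H → D → F gives F level 4.
No species has a prey at level 4, so no species reaches level 5.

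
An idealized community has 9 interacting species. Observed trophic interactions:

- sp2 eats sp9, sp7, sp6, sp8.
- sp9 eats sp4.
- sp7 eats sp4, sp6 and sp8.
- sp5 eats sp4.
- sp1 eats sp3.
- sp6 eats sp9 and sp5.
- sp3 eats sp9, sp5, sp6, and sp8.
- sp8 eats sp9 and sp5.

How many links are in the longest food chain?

One longest chain: sp4 → sp9 → sp6 → sp7 → sp2.
It has 5 species and 4 links.

4 links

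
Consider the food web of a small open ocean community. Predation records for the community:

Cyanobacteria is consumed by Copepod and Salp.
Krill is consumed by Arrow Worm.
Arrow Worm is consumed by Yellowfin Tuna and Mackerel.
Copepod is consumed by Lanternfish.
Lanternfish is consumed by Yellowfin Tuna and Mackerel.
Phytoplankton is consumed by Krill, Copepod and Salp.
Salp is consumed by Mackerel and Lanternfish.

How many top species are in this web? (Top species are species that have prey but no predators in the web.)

2

Top species (has prey, but nothing eats it): Yellowfin Tuna, Mackerel.
Count: 2.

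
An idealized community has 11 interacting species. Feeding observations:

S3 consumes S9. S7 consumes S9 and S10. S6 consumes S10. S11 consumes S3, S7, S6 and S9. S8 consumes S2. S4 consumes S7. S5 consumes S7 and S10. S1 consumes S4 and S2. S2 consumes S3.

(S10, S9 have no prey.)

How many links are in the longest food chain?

3 links

One longest chain: S9 → S3 → S2 → S8.
It has 4 species and 3 links.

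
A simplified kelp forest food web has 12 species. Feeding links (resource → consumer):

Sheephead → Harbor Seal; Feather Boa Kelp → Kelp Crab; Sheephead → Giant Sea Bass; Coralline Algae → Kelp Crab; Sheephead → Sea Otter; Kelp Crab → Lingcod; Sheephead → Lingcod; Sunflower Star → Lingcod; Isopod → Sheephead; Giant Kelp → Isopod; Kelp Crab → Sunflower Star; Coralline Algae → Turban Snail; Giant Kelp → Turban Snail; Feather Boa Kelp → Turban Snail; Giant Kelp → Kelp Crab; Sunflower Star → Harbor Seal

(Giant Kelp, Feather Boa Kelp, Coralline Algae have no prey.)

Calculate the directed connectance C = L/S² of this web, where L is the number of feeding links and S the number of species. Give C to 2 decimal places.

C = 0.11

The web has S = 12 species and L = 16 feeding links.
C = L / S² = 16 / 144 = 0.1111 ≈ 0.11.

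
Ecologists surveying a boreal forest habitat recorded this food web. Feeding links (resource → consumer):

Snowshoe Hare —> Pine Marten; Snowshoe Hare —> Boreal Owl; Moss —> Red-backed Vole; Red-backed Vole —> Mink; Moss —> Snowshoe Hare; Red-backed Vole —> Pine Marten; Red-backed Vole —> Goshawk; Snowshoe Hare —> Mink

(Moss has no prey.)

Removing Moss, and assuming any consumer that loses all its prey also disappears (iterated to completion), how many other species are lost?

Remove Moss.
Round 1: Red-backed Vole (all prey gone), Snowshoe Hare (all prey gone) → extinct.
Round 2: Boreal Owl (all prey gone), Goshawk (all prey gone), Pine Marten (all prey gone), Mink (all prey gone) → extinct.
No further losses. Total secondary extinctions: 6.

6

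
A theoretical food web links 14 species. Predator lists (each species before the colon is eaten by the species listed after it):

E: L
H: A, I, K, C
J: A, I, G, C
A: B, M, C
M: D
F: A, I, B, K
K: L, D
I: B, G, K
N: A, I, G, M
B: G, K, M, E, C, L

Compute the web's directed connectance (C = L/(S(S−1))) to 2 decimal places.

The web has S = 14 species and L = 32 feeding links.
C = L / (S(S−1)) = 32 / 182 = 0.1758 ≈ 0.18.

C = 0.18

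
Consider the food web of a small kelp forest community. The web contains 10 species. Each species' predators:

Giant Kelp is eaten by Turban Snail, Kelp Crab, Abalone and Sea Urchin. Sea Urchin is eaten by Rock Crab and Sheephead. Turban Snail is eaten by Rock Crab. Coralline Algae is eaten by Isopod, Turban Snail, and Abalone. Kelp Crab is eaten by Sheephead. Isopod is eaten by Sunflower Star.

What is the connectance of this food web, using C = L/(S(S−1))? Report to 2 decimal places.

C = 0.13

The web has S = 10 species and L = 12 feeding links.
C = L / (S(S−1)) = 12 / 90 = 0.1333 ≈ 0.13.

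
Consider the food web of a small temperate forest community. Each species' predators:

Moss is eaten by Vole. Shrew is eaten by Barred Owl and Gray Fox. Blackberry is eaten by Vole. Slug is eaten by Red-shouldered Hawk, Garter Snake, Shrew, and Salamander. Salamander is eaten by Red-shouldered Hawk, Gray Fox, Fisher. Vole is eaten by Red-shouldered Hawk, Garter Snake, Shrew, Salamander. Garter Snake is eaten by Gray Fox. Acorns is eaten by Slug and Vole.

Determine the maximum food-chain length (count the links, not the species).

One longest chain: Acorns → Vole → Shrew → Gray Fox.
It has 4 species and 3 links.

3 links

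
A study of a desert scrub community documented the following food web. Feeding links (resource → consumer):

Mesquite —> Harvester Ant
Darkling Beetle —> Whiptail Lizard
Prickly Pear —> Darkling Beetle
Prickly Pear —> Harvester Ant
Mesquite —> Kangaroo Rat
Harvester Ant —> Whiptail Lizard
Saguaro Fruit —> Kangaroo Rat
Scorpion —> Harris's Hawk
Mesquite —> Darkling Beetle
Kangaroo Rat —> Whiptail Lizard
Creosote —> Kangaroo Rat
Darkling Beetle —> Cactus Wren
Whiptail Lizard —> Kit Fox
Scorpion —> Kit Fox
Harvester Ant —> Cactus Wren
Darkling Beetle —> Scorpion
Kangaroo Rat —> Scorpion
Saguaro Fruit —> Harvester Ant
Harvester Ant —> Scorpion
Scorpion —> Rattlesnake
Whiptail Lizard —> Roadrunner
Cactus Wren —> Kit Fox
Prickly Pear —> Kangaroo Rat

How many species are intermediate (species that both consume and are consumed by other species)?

6

Intermediate species (has both prey and predators): Darkling Beetle, Harvester Ant, Kangaroo Rat, Cactus Wren, Whiptail Lizard, Scorpion.
Count: 6.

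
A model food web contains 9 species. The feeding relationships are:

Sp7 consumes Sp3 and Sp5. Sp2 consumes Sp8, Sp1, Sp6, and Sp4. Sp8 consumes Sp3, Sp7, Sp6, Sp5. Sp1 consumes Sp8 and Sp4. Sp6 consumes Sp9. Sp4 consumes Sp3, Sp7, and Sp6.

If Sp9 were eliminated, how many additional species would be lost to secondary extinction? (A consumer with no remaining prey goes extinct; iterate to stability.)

Remove Sp9.
Round 1: Sp6 (all prey gone) → extinct.
No further losses. Total secondary extinctions: 1.

1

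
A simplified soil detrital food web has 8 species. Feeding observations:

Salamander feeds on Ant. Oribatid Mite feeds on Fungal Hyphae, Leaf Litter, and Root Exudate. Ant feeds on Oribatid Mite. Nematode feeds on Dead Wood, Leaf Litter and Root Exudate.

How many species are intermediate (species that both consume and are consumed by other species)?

2

Intermediate species (has both prey and predators): Oribatid Mite, Ant.
Count: 2.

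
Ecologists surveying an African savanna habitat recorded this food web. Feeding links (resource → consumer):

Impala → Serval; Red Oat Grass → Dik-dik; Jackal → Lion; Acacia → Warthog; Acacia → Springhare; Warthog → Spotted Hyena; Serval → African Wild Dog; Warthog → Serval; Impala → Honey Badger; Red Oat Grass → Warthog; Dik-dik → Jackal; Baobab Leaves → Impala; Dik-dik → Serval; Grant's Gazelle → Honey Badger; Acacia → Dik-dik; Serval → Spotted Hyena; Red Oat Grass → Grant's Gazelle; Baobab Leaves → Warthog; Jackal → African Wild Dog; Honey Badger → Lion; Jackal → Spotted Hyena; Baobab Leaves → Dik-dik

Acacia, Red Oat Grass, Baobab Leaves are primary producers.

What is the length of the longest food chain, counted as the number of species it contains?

One longest chain: Red Oat Grass → Grant's Gazelle → Honey Badger → Lion.
It has 4 species and 3 links.

4 species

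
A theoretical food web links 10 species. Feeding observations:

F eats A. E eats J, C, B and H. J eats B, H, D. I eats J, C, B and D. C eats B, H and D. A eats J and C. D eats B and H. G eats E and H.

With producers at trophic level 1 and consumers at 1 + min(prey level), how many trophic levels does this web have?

Producers (level 1): H, B.
Following each consumer down to its lowest-level prey: H → C → A → F (levels 1 through 4).
All prey of F (A 3) are at level 3 or above, so F is at level 1 + 3 = 4.
Every consumer has at least one prey at level 3 or below, so none exceeds level 4.

4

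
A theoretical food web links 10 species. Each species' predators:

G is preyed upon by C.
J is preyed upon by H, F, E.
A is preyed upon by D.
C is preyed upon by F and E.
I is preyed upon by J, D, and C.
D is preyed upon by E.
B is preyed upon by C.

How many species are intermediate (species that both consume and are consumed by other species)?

3

Intermediate species (has both prey and predators): J, C, D.
Count: 3.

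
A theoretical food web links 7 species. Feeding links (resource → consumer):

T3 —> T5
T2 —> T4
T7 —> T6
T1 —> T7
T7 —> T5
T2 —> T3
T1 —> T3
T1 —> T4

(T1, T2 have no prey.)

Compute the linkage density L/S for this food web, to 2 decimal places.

L/S = 1.14

There are L = 8 links among S = 7 species.
L/S = 8/7 = 1.1429 ≈ 1.14.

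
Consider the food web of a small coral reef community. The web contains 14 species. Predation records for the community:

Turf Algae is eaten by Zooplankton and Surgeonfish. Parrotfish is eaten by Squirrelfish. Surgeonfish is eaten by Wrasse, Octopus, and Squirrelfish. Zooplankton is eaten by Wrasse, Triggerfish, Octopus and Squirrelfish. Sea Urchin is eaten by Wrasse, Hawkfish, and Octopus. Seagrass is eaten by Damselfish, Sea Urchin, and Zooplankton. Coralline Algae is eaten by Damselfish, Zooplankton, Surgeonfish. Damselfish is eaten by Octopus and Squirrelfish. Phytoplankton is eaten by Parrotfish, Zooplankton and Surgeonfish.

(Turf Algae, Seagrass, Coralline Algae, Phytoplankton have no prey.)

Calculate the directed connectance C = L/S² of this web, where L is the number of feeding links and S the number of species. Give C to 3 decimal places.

The web has S = 14 species and L = 24 feeding links.
C = L / S² = 24 / 196 = 0.1224 ≈ 0.122.

C = 0.122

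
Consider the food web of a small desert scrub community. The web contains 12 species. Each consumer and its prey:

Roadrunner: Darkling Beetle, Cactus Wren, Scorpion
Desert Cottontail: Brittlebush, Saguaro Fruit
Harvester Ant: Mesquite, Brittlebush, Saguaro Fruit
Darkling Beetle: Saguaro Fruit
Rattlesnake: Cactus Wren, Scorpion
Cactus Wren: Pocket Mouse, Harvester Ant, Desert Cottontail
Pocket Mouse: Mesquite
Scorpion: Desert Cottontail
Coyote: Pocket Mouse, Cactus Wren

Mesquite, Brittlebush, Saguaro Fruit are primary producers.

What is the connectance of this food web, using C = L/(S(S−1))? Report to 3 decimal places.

C = 0.136

The web has S = 12 species and L = 18 feeding links.
C = L / (S(S−1)) = 18 / 132 = 0.1364 ≈ 0.136.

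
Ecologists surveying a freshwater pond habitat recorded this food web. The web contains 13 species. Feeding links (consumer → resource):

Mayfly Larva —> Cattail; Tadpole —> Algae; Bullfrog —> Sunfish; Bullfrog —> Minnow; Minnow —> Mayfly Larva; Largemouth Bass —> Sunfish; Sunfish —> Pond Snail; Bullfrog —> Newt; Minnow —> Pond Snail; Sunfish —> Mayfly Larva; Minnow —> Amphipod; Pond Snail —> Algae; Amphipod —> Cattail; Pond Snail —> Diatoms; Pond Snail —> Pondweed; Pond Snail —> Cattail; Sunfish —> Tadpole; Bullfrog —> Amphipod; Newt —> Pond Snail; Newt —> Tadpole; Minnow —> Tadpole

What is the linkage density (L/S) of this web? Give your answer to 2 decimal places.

There are L = 21 links among S = 13 species.
L/S = 21/13 = 1.6154 ≈ 1.62.

L/S = 1.62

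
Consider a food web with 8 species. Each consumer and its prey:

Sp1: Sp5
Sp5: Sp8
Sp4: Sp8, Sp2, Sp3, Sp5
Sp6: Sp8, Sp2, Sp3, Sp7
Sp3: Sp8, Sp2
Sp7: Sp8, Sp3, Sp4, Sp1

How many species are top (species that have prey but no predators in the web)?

1

Top species (has prey, but nothing eats it): Sp6.
Count: 1.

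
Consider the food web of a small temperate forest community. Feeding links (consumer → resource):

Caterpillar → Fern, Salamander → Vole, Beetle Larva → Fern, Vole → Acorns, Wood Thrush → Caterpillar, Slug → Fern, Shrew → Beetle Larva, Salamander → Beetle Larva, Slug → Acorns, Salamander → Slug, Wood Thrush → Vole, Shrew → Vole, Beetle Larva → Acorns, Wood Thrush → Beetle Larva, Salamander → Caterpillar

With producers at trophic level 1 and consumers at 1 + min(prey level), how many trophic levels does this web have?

3

Producers (level 1): Fern, Acorns.
Following each consumer down to its lowest-level prey: Fern → Beetle Larva → Wood Thrush (levels 1 through 3).
All prey of Wood Thrush (Beetle Larva 2, Caterpillar 2, Vole 2) are at level 2 or above, so Wood Thrush is at level 1 + 2 = 3.
Every consumer has at least one prey at level 2 or below, so none exceeds level 3.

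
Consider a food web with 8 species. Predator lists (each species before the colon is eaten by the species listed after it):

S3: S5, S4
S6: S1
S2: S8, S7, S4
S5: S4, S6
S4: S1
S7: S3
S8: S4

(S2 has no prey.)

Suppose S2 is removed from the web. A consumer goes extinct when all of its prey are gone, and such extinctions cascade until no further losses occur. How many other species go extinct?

7

Remove S2.
Round 1: S8 (all prey gone), S7 (all prey gone) → extinct.
Round 2: S3 (all prey gone) → extinct.
Round 3: S5 (all prey gone) → extinct.
Round 4: S4 (all prey gone), S6 (all prey gone) → extinct.
Round 5: S1 (all prey gone) → extinct.
No further losses. Total secondary extinctions: 7.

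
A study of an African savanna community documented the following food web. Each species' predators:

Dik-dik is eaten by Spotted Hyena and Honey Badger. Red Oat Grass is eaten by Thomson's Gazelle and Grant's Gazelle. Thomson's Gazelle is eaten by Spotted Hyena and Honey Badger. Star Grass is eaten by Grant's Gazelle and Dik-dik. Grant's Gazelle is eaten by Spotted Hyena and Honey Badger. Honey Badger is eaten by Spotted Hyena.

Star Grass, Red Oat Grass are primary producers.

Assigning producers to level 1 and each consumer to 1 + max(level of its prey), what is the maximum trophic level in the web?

4

Producers (level 1): Star Grass, Red Oat Grass.
Star Grass → Grant's Gazelle → Honey Badger → Spotted Hyena gives Spotted Hyena level 4.
No species has a prey at level 4, so no species reaches level 5.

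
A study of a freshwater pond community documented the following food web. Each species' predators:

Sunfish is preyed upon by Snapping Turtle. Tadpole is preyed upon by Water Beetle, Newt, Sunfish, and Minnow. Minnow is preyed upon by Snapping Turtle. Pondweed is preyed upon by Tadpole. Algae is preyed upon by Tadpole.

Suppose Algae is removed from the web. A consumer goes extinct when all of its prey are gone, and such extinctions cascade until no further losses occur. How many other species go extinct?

Remove Algae.
Every predator of it retains at least one other prey: Tadpole still has Pondweed.
No consumer loses all prey, so no secondary extinctions occur.

0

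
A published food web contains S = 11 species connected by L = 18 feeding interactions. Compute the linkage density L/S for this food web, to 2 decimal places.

There are L = 18 links among S = 11 species.
L/S = 18/11 = 1.6364 ≈ 1.64.

L/S = 1.64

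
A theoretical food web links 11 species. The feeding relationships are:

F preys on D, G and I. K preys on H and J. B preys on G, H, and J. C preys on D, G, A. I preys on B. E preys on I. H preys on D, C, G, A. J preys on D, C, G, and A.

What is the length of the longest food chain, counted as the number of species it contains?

6 species

One longest chain: G → C → J → B → I → E.
It has 6 species and 5 links.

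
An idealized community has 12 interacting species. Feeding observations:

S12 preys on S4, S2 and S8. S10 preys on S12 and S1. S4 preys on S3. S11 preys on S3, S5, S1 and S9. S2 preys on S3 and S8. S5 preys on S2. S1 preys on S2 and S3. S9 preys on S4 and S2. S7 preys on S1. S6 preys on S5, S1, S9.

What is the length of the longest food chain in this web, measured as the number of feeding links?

3 links

One longest chain: S8 → S2 → S1 → S10.
It has 4 species and 3 links.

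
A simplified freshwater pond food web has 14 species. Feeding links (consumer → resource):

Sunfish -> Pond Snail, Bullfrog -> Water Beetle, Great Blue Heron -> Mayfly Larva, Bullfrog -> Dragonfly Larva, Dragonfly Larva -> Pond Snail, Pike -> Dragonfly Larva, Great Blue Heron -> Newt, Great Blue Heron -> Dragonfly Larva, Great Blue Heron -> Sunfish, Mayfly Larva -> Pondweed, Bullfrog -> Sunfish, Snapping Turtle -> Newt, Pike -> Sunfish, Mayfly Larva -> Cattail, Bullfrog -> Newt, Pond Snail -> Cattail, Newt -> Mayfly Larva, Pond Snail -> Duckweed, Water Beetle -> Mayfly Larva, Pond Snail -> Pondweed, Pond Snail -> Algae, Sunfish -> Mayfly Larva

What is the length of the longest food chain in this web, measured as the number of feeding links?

One longest chain: Cattail → Mayfly Larva → Newt → Snapping Turtle.
It has 4 species and 3 links.

3 links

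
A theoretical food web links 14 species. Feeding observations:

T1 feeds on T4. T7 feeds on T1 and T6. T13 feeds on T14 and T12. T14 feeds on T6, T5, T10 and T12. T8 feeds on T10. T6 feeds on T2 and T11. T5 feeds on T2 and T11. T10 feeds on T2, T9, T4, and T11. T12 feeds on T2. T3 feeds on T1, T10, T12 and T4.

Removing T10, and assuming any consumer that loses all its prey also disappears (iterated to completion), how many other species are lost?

Remove T10.
Round 1: T8 (all prey gone) → extinct.
No further losses. Total secondary extinctions: 1.

1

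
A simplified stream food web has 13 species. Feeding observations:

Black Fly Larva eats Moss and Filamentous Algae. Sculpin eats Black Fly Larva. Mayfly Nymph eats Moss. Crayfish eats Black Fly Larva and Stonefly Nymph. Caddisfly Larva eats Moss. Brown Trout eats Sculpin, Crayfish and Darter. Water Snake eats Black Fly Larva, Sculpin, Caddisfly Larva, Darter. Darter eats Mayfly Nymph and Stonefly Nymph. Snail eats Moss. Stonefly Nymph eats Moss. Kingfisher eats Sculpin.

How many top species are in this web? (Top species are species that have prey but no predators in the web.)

Top species (has prey, but nothing eats it): Snail, Brown Trout, Water Snake, Kingfisher.
Count: 4.

4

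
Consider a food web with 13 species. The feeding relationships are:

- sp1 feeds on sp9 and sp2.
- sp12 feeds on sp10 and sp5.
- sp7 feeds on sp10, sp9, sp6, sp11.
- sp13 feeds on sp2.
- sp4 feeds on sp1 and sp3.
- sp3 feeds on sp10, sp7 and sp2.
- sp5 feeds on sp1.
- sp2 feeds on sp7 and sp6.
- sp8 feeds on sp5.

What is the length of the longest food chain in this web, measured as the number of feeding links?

One longest chain: sp6 → sp7 → sp2 → sp1 → sp5 → sp8.
It has 6 species and 5 links.

5 links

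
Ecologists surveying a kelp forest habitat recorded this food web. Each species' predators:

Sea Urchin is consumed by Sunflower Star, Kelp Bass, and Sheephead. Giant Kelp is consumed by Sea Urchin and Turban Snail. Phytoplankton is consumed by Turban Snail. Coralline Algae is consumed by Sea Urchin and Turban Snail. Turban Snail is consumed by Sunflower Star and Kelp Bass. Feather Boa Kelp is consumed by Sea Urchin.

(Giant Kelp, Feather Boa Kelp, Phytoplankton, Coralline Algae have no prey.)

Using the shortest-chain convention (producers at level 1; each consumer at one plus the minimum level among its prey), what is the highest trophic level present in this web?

3

Producers (level 1): Giant Kelp, Feather Boa Kelp, Phytoplankton, Coralline Algae.
Following each consumer down to its lowest-level prey: Giant Kelp → Sea Urchin → Sheephead (levels 1 through 3).
All prey of Sheephead (Sea Urchin 2) are at level 2 or above, so Sheephead is at level 1 + 2 = 3.
Every consumer has at least one prey at level 2 or below, so none exceeds level 3.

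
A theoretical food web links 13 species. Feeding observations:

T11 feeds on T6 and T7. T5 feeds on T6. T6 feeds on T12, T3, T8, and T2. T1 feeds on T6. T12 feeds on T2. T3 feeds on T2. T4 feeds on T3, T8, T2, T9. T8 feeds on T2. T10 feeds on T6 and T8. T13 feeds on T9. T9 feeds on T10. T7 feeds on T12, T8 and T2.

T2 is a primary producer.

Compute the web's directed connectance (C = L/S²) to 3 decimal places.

C = 0.130

The web has S = 13 species and L = 22 feeding links.
C = L / S² = 22 / 169 = 0.1302 ≈ 0.130.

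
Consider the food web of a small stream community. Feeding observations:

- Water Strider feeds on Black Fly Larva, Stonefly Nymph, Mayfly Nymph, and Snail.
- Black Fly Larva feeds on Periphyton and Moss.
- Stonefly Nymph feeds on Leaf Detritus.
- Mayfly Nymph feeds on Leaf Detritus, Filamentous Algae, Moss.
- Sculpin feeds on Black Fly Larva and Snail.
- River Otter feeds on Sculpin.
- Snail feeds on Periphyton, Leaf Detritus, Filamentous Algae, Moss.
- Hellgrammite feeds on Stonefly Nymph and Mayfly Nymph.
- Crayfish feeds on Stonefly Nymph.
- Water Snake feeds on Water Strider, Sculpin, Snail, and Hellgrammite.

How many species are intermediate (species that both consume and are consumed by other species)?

7

Intermediate species (has both prey and predators): Snail, Mayfly Nymph, Stonefly Nymph, Black Fly Larva, Water Strider, Sculpin, Hellgrammite.
Count: 7.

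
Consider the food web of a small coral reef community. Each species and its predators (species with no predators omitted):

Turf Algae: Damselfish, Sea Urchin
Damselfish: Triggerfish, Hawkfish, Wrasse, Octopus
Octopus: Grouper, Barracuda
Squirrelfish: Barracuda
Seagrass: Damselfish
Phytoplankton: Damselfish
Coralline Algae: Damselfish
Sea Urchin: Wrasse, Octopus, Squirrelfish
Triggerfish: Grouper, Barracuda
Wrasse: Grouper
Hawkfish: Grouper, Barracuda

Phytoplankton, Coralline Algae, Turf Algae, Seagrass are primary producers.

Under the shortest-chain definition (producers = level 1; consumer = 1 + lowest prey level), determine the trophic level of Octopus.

Phytoplankton is a producer → level 1.
Damselfish eats Phytoplankton → level 2.
Octopus eats Damselfish → level 3.
No prey of Octopus is below level 2, so 3 is the minimum.

Trophic level 3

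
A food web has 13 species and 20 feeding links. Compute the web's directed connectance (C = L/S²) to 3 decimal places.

The web has S = 13 species and L = 20 feeding links.
C = L / S² = 20 / 169 = 0.1183 ≈ 0.118.

C = 0.118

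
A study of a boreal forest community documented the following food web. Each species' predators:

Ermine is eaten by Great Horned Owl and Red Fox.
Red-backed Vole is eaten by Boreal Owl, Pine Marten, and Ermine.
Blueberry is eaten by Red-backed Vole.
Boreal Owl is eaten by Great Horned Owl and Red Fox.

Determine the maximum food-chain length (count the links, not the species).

One longest chain: Blueberry → Red-backed Vole → Ermine → Great Horned Owl.
It has 4 species and 3 links.

3 links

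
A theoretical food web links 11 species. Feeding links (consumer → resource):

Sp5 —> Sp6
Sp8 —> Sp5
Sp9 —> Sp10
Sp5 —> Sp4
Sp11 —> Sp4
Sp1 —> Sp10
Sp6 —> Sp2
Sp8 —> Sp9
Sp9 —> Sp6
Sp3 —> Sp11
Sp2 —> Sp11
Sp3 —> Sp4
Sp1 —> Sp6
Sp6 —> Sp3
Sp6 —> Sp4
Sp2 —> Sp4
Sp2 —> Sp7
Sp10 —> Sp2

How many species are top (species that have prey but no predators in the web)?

2

Top species (has prey, but nothing eats it): Sp1, Sp8.
Count: 2.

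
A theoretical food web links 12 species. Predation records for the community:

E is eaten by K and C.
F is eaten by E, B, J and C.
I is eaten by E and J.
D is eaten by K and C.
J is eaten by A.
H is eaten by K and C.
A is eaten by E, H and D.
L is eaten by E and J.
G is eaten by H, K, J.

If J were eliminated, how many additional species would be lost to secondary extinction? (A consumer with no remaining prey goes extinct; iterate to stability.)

Remove J.
Round 1: A (all prey gone) → extinct.
Round 2: D (all prey gone) → extinct.
No further losses. Total secondary extinctions: 2.

2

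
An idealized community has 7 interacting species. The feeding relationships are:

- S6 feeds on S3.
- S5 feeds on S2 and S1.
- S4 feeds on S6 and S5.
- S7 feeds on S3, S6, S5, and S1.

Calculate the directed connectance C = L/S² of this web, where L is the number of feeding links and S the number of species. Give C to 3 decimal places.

The web has S = 7 species and L = 9 feeding links.
C = L / S² = 9 / 49 = 0.1837 ≈ 0.184.

C = 0.184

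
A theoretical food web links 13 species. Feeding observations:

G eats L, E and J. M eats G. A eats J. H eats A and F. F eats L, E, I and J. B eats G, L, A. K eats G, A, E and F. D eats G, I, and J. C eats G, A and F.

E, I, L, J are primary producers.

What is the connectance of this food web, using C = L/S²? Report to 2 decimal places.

C = 0.14

The web has S = 13 species and L = 24 feeding links.
C = L / S² = 24 / 169 = 0.1420 ≈ 0.14.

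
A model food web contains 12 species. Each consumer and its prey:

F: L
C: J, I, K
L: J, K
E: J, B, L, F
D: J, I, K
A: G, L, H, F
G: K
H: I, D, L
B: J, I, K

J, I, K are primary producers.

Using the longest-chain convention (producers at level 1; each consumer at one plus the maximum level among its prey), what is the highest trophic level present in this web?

4

Producers (level 1): J, I, K.
J → D → H → A gives A level 4.
No species has a prey at level 4, so no species reaches level 5.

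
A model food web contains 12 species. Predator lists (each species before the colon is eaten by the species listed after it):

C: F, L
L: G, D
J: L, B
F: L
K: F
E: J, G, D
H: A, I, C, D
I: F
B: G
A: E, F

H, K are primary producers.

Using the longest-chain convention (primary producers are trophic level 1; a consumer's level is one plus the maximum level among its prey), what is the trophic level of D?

Trophic level 6

H is a producer → level 1.
A eats H → level 2.
E eats A → level 3.
J eats E → level 4.
L eats J (level 4); other prey at levels: C 2, F 3 → level 5.
D eats L (level 5); other prey at levels: H 1, E 3 → level 6.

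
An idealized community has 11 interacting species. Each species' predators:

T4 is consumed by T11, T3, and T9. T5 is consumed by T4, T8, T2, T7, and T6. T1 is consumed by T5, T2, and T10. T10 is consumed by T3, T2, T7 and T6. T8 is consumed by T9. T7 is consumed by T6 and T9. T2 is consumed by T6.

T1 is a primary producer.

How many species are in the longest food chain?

4 species

One longest chain: T1 → T5 → T4 → T11.
It has 4 species and 3 links.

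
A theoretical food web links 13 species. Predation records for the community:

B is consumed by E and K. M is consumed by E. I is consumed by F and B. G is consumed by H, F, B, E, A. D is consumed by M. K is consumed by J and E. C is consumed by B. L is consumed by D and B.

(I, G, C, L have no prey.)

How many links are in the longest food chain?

One longest chain: I → B → K → E.
It has 4 species and 3 links.

3 links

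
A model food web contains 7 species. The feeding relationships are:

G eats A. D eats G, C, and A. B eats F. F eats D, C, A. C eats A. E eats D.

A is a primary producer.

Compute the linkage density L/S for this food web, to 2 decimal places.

L/S = 1.43

There are L = 10 links among S = 7 species.
L/S = 10/7 = 1.4286 ≈ 1.43.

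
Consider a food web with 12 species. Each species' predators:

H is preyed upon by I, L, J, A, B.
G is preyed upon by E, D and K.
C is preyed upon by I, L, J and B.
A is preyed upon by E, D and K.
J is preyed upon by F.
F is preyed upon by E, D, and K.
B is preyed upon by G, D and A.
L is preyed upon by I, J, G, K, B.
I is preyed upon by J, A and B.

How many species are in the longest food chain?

6 species

One longest chain: C → L → I → J → F → E.
It has 6 species and 5 links.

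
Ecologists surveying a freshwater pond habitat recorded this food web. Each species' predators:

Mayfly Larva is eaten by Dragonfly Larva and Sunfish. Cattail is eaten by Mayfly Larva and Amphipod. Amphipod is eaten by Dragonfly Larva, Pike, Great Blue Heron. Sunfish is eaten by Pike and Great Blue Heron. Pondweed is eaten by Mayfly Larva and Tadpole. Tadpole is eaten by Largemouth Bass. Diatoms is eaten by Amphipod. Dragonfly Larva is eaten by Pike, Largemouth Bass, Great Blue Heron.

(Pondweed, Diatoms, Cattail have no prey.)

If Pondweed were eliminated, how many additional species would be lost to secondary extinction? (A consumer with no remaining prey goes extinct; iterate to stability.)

1

Remove Pondweed.
Round 1: Tadpole (all prey gone) → extinct.
No further losses. Total secondary extinctions: 1.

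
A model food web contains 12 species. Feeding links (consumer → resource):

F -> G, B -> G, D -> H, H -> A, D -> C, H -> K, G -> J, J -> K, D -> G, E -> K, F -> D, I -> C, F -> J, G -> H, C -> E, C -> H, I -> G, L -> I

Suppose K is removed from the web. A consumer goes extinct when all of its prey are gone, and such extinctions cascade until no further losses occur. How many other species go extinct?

2

Remove K.
Round 1: E (all prey gone), J (all prey gone) → extinct.
No further losses. Total secondary extinctions: 2.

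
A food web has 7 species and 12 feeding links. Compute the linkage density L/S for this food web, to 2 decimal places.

There are L = 12 links among S = 7 species.
L/S = 12/7 = 1.7143 ≈ 1.71.

L/S = 1.71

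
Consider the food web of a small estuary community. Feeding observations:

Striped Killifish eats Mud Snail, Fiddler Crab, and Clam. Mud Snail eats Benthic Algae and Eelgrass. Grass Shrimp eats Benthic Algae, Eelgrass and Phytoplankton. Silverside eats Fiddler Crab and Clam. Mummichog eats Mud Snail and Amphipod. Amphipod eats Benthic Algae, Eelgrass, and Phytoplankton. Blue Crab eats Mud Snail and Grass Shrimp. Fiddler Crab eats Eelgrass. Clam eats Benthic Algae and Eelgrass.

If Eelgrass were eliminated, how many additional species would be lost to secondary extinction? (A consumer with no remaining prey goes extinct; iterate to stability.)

1

Remove Eelgrass.
Round 1: Fiddler Crab (all prey gone) → extinct.
No further losses. Total secondary extinctions: 1.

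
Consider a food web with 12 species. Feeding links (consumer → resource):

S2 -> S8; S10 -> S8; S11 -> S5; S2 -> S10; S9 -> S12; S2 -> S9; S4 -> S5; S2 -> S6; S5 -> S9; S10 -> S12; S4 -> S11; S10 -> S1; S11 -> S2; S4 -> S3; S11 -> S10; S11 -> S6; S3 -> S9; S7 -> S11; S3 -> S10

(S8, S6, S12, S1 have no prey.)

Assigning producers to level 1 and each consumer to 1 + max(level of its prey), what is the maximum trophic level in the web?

Producers (level 1): S8, S6, S12, S1.
S8 → S10 → S2 → S11 → S4 gives S4 level 5.
No species has a prey at level 5, so no species reaches level 6.

5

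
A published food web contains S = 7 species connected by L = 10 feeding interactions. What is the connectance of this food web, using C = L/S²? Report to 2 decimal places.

C = 0.20

The web has S = 7 species and L = 10 feeding links.
C = L / S² = 10 / 49 = 0.2041 ≈ 0.20.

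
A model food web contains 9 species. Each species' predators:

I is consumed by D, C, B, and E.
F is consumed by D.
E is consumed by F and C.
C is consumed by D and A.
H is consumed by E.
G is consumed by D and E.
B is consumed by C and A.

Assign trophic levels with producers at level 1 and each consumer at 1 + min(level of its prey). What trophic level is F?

G is a producer → level 1.
E eats G → level 2.
F eats E → level 3.
No prey of F is below level 2, so 3 is the minimum.

Trophic level 3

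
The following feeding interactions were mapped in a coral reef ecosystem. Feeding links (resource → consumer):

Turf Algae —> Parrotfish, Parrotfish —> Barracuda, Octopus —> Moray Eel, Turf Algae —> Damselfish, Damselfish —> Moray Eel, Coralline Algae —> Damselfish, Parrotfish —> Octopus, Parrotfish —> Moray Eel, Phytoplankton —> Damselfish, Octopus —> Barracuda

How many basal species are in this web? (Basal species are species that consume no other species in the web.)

Basal species (no prey listed): Coralline Algae, Phytoplankton, Turf Algae.
Count: 3.

3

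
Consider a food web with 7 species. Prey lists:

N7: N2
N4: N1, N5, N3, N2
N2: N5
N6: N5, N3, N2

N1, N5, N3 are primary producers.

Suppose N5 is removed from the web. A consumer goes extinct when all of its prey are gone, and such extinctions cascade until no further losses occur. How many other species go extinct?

Remove N5.
Round 1: N2 (all prey gone) → extinct.
Round 2: N7 (all prey gone) → extinct.
No further losses. Total secondary extinctions: 2.

2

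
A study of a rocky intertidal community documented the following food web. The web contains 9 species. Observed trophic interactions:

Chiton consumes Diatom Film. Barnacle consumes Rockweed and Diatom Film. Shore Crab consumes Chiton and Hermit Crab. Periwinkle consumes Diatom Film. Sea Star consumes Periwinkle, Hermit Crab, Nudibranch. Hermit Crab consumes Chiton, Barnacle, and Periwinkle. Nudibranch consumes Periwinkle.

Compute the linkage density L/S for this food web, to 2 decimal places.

There are L = 13 links among S = 9 species.
L/S = 13/9 = 1.4444 ≈ 1.44.

L/S = 1.44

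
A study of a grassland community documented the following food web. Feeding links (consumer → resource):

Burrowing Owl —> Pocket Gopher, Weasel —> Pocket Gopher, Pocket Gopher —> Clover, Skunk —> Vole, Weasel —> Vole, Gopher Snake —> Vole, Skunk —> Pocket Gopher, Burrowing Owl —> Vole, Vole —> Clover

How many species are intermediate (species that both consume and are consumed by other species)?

2

Intermediate species (has both prey and predators): Pocket Gopher, Vole.
Count: 2.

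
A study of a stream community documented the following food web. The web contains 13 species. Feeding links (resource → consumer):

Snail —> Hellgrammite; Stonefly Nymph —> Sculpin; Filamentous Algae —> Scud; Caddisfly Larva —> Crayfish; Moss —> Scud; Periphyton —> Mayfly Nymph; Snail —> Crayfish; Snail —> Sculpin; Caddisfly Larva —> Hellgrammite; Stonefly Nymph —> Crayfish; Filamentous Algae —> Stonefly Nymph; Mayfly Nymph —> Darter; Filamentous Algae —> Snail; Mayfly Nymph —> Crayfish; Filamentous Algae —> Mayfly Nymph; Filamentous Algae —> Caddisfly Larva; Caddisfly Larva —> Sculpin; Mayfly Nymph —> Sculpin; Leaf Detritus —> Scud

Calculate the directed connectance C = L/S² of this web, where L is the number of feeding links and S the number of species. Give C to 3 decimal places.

C = 0.112

The web has S = 13 species and L = 19 feeding links.
C = L / S² = 19 / 169 = 0.1124 ≈ 0.112.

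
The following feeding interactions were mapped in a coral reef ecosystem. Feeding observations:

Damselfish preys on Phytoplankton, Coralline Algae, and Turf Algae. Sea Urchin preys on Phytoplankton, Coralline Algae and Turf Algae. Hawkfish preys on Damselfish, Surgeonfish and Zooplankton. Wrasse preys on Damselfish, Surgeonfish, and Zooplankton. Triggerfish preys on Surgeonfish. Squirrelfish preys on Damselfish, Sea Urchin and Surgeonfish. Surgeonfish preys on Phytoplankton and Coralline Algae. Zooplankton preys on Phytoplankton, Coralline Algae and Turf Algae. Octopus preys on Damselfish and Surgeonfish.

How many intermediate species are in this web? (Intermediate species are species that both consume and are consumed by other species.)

4

Intermediate species (has both prey and predators): Zooplankton, Sea Urchin, Surgeonfish, Damselfish.
Count: 4.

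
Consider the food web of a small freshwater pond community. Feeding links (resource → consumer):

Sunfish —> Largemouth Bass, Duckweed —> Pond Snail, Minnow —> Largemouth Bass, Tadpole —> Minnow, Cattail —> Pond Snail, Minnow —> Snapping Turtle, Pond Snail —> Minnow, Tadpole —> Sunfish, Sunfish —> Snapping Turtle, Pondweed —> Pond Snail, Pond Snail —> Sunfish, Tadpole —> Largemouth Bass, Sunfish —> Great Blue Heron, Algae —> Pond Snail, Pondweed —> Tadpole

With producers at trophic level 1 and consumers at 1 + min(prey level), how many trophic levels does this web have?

4

Producers (level 1): Algae, Pondweed, Cattail, Duckweed.
Following each consumer down to its lowest-level prey: Algae → Pond Snail → Sunfish → Great Blue Heron (levels 1 through 4).
All prey of Great Blue Heron (Sunfish 3) are at level 3 or above, so Great Blue Heron is at level 1 + 3 = 4.
Every consumer has at least one prey at level 3 or below, so none exceeds level 4.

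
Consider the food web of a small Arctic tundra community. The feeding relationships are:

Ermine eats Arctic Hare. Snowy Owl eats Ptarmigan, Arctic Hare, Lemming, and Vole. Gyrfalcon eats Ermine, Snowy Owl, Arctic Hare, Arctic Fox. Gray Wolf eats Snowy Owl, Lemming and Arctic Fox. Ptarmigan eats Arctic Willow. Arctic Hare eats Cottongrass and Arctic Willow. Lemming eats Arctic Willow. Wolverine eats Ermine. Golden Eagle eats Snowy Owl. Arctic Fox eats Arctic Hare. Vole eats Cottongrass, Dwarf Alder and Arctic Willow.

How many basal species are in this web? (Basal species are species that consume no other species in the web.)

Basal species (no prey listed): Arctic Willow, Cottongrass, Dwarf Alder.
Count: 3.

3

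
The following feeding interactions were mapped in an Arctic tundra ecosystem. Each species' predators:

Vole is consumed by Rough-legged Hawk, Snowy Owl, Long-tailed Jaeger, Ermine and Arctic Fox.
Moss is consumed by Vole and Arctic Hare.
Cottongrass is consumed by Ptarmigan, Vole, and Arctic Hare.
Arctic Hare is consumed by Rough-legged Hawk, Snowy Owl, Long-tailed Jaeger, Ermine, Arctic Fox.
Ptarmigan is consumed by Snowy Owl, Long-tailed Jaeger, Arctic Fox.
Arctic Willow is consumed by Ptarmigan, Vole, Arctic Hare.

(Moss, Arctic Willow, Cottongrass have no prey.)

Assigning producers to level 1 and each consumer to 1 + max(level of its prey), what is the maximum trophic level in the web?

Producers (level 1): Moss, Arctic Willow, Cottongrass.
Moss → Arctic Hare → Rough-legged Hawk gives Rough-legged Hawk level 3.
No species has a prey at level 3, so no species reaches level 4.

3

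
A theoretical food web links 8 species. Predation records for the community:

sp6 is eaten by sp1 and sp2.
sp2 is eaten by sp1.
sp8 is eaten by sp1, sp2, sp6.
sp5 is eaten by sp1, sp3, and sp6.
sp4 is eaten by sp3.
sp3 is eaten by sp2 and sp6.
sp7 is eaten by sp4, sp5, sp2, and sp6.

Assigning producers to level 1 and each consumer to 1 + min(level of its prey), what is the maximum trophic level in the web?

Producers (level 1): sp7, sp8.
Following each consumer down to its lowest-level prey: sp7 → sp5 → sp3 (levels 1 through 3).
All prey of sp3 (sp5 2, sp4 2) are at level 2 or above, so sp3 is at level 1 + 2 = 3.
Every consumer has at least one prey at level 2 or below, so none exceeds level 3.

3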